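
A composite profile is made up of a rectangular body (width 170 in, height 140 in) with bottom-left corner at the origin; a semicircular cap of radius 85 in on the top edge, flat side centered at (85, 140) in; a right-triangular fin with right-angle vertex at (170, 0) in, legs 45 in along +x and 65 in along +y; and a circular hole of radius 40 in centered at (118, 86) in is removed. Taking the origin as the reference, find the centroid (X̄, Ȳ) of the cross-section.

rectangular body: A = 170 × 140 = 23800.00, centroid at (85.00, 70.00).
semicircular top: A = ½π·85² = 11349.00, centroid at (85.00, 176.08).
triangular fin: A = ½·45·65 = 1462.50, centroid at (185.00, 21.67).
hole: A = −π·40² = -5026.55, centroid at (118.00, 86.00).
ΣA = 31584.96 in², ΣAX̄ = 2665095.10 in³, ΣAȲ = 3263681.50 in³.
X̄ = 2665095.10/31584.96 = 84.38 in; Ȳ = 3263681.50/31584.96 = 103.33 in.

X̄ = 84.38 in, Ȳ = 103.33 in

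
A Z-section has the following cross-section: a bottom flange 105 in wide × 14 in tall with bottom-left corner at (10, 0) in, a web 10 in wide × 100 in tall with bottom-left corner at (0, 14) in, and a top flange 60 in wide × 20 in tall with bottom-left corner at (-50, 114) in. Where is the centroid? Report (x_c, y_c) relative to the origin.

x_c = 19.86 in, y_c = 60.79 in

bottom flange: A = 105 × 14 = 1470.00, centroid at (62.50, 7.00).
web: A = 10 × 100 = 1000.00, centroid at (5.00, 64.00).
top flange: A = 60 × 20 = 1200.00, centroid at (-20.00, 124.00).
ΣA = 3670.00 in², ΣAx_c = 72875.00 in³, ΣAy_c = 223090.00 in³.
x_c = 72875.00/3670.00 = 19.86 in; y_c = 223090.00/3670.00 = 60.79 in.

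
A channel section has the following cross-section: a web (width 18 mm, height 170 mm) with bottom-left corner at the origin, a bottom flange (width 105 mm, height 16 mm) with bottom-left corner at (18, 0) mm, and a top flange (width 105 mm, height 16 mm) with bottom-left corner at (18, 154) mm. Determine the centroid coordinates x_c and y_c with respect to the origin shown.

Part | A | x̄ᵢ | ȳᵢ | A·x̄ᵢ | A·ȳᵢ
web | 3060.00 | 9.00 | 85.00 | 27540.00 | 260100.00
bottom flange | 1680.00 | 70.50 | 8.00 | 118440.00 | 13440.00
top flange | 1680.00 | 70.50 | 162.00 | 118440.00 | 272160.00
Σ | 6420.00 |  |  | 264420.00 | 545700.00
x_c = 264420.00 / 6420.00 = 41.19 mm
y_c = 545700.00 / 6420.00 = 85.00 mm

x_c = 41.19 mm, y_c = 85.00 mm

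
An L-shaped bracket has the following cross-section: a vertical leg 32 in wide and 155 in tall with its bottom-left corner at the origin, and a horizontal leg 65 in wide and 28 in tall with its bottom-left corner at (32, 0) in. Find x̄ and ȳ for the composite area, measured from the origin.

x̄ = 29.02 in, ȳ = 60.45 in

vertical leg: A = 32 × 155 = 4960.00, centroid at (16.00, 77.50).
horizontal leg: A = 65 × 28 = 1820.00, centroid at (64.50, 14.00).
ΣA = 6780.00 in²
ΣAx̄ = (4960.00)(16.00) + (1820.00)(64.50) = 196750.00 in³
ΣAȳ = (4960.00)(77.50) + (1820.00)(14.00) = 409880.00 in³
x̄ = 196750.00 / 6780.00 = 29.02 in
ȳ = 409880.00 / 6780.00 = 60.45 in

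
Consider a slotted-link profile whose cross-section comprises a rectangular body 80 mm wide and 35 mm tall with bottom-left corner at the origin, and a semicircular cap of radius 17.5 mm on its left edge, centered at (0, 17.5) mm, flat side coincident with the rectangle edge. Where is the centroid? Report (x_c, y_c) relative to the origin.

rectangular body: A = 80 × 35 = 2800.00, centroid at (40.00, 17.50).
semicircular end: A = ½π·17.5² = 481.06, centroid at (-7.43, 17.50).
ΣA = 3281.06 mm², ΣAx_c = 108427.08 mm³, ΣAy_c = 57418.49 mm³.
x_c = 108427.08/3281.06 = 33.05 mm; y_c = 57418.49/3281.06 = 17.50 mm.

x_c = 33.05 mm, y_c = 17.50 mm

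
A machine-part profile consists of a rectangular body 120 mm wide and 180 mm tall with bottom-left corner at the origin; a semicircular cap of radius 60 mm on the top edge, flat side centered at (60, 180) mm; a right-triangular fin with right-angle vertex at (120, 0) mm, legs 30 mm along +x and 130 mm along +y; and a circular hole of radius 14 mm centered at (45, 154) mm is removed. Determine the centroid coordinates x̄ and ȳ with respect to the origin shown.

x̄ = 65.10 mm, ȳ = 108.28 mm

rectangular body: A = 120 × 180 = 21600.00, centroid at (60.00, 90.00).
semicircular top: A = ½π·60² = 5654.87, centroid at (60.00, 205.46).
triangular fin: A = ½·30·130 = 1950.00, centroid at (130.00, 43.33).
hole: A = −π·14² = -615.75, centroid at (45.00, 154.00).
ΣA = 28589.11 mm², ΣAx̄ = 1861083.16 mm³, ΣAȳ = 3095550.19 mm³.
x̄ = 1861083.16/28589.11 = 65.10 mm; ȳ = 3095550.19/28589.11 = 108.28 mm.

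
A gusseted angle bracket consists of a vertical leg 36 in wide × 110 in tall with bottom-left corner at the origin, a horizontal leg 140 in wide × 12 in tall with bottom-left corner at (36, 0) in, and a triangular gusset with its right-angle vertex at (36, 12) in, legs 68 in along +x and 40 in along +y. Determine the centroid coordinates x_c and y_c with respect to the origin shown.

Part | A | x̄ᵢ | ȳᵢ | A·x̄ᵢ | A·ȳᵢ
vertical leg | 3960.00 | 18.00 | 55.00 | 71280.00 | 217800.00
horizontal leg | 1680.00 | 106.00 | 6.00 | 178080.00 | 10080.00
gusset | 1360.00 | 58.67 | 25.33 | 79786.67 | 34453.33
Σ | 7000.00 |  |  | 329146.67 | 262333.33
x_c = 329146.67 / 7000.00 = 47.02 in
y_c = 262333.33 / 7000.00 = 37.48 in

x_c = 47.02 in, y_c = 37.48 in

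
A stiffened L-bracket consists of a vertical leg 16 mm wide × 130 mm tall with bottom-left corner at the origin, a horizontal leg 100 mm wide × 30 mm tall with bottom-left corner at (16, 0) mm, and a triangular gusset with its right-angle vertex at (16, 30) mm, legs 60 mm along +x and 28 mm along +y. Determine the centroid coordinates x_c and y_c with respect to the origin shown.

x_c = 41.36 mm, y_c = 36.02 mm

Part | A | x̄ᵢ | ȳᵢ | A·x̄ᵢ | A·ȳᵢ
vertical leg | 2080.00 | 8.00 | 65.00 | 16640.00 | 135200.00
horizontal leg | 3000.00 | 66.00 | 15.00 | 198000.00 | 45000.00
gusset | 840.00 | 36.00 | 39.33 | 30240.00 | 33040.00
Σ | 5920.00 |  |  | 244880.00 | 213240.00
x_c = 244880.00 / 5920.00 = 41.36 mm
y_c = 213240.00 / 5920.00 = 36.02 mm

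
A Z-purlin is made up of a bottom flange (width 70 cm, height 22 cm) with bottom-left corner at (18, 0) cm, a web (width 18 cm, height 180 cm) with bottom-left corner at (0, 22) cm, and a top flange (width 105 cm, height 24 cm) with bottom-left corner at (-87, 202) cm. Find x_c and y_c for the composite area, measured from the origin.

bottom flange: A = 70 × 22 = 1540.00, centroid at (53.00, 11.00).
web: A = 18 × 180 = 3240.00, centroid at (9.00, 112.00).
top flange: A = 105 × 24 = 2520.00, centroid at (-34.50, 214.00).
ΣA = 7300.00 cm²
ΣAx_c = (1540.00)(53.00) + (3240.00)(9.00) + (2520.00)(-34.50) = 23840.00 cm³
ΣAy_c = (1540.00)(11.00) + (3240.00)(112.00) + (2520.00)(214.00) = 919100.00 cm³
x_c = 23840.00 / 7300.00 = 3.27 cm
y_c = 919100.00 / 7300.00 = 125.90 cm

x_c = 3.27 cm, y_c = 125.90 cm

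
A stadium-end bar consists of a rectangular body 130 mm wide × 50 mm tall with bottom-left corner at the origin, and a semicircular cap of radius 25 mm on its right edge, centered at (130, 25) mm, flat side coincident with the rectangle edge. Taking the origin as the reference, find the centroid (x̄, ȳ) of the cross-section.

x̄ = 74.92 mm, ȳ = 25.00 mm

rectangular body: A = 130 × 50 = 6500.00, centroid at (65.00, 25.00).
semicircular end: A = ½π·25² = 981.75, centroid at (140.61, 25.00).
ΣA = 7481.75 mm²
ΣAx̄ = (6500.00)(65.00) + (981.75)(140.61) = 560543.87 mm³
ΣAȳ = (6500.00)(25.00) + (981.75)(25.00) = 187043.69 mm³
x̄ = 560543.87 / 7481.75 = 74.92 mm
ȳ = 187043.69 / 7481.75 = 25.00 mm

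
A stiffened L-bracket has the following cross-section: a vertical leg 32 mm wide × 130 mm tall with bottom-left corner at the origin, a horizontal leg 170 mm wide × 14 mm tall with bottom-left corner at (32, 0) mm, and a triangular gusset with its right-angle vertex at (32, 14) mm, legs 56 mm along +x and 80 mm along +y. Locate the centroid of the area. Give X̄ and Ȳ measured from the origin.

vertical leg: A = 32 × 130 = 4160.00, centroid at (16.00, 65.00).
horizontal leg: A = 170 × 14 = 2380.00, centroid at (117.00, 7.00).
gusset: A = ½·56·80 = 2240.00, centroid at (50.67, 40.67).
ΣA = 8780.00 mm²
ΣAX̄ = (4160.00)(16.00) + (2380.00)(117.00) + (2240.00)(50.67) = 458513.33 mm³
ΣAȲ = (4160.00)(65.00) + (2380.00)(7.00) + (2240.00)(40.67) = 378153.33 mm³
X̄ = 458513.33 / 8780.00 = 52.22 mm
Ȳ = 378153.33 / 8780.00 = 43.07 mm

X̄ = 52.22 mm, Ȳ = 43.07 mm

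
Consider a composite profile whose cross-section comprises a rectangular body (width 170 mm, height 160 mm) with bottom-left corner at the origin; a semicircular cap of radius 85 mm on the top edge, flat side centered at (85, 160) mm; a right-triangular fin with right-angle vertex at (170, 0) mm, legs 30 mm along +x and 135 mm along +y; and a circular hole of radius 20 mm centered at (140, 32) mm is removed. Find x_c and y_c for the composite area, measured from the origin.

rectangular body: A = 170 × 160 = 27200.00, centroid at (85.00, 80.00).
semicircular top: A = ½π·85² = 11349.00, centroid at (85.00, 196.08).
triangular fin: A = ½·30·135 = 2025.00, centroid at (180.00, 45.00).
hole: A = −π·20² = -1256.64, centroid at (140.00, 32.00).
ΣA = 39317.37 mm², ΣAx_c = 3465236.11 mm³, ΣAy_c = 4452169.83 mm³.
x_c = 3465236.11/39317.37 = 88.14 mm; y_c = 4452169.83/39317.37 = 113.24 mm.

x_c = 88.14 mm, y_c = 113.24 mm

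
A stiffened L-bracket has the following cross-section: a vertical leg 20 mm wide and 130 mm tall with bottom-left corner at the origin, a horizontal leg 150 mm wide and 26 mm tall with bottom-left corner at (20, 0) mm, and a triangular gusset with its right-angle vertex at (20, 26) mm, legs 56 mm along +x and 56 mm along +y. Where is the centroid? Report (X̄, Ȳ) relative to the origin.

vertical leg: A = 20 × 130 = 2600.00, centroid at (10.00, 65.00).
horizontal leg: A = 150 × 26 = 3900.00, centroid at (95.00, 13.00).
gusset: A = ½·56·56 = 1568.00, centroid at (38.67, 44.67).
ΣA = 8068.00 mm²
ΣAX̄ = (2600.00)(10.00) + (3900.00)(95.00) + (1568.00)(38.67) = 457129.33 mm³
ΣAȲ = (2600.00)(65.00) + (3900.00)(13.00) + (1568.00)(44.67) = 289737.33 mm³
X̄ = 457129.33 / 8068.00 = 56.66 mm
Ȳ = 289737.33 / 8068.00 = 35.91 mm

X̄ = 56.66 mm, Ȳ = 35.91 mm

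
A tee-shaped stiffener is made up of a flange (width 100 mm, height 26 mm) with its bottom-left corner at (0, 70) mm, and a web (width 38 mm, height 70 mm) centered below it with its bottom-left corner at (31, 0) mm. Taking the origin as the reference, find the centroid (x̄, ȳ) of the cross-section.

x̄ = 50.00 mm, ȳ = 58.73 mm

web: A = 38 × 70 = 2660.00, centroid at (50.00, 35.00).
flange: A = 100 × 26 = 2600.00, centroid at (50.00, 83.00).
ΣA = 5260.00 mm²
ΣAx̄ = (2660.00)(50.00) + (2600.00)(50.00) = 263000.00 mm³
ΣAȳ = (2660.00)(35.00) + (2600.00)(83.00) = 308900.00 mm³
x̄ = 263000.00 / 5260.00 = 50.00 mm
ȳ = 308900.00 / 5260.00 = 58.73 mm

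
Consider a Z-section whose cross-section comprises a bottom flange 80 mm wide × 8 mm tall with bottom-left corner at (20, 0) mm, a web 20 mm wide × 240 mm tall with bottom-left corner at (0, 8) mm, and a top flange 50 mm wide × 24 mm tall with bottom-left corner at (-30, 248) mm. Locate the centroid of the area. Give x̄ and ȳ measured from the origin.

Part | A | x̄ᵢ | ȳᵢ | A·x̄ᵢ | A·ȳᵢ
bottom flange | 640.00 | 60.00 | 4.00 | 38400.00 | 2560.00
web | 4800.00 | 10.00 | 128.00 | 48000.00 | 614400.00
top flange | 1200.00 | -5.00 | 260.00 | -6000.00 | 312000.00
Σ | 6640.00 |  |  | 80400.00 | 928960.00
x̄ = 80400.00 / 6640.00 = 12.11 mm
ȳ = 928960.00 / 6640.00 = 139.90 mm

x̄ = 12.11 mm, ȳ = 139.90 mm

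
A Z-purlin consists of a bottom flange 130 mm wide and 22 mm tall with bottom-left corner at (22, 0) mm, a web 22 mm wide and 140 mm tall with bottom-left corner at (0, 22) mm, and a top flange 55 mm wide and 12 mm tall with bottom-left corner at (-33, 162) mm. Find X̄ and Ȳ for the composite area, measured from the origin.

X̄ = 42.28 mm, Ȳ = 64.50 mm

bottom flange: A = 130 × 22 = 2860.00, centroid at (87.00, 11.00).
web: A = 22 × 140 = 3080.00, centroid at (11.00, 92.00).
top flange: A = 55 × 12 = 660.00, centroid at (-5.50, 168.00).
ΣA = 6600.00 mm², ΣAX̄ = 279070.00 mm³, ΣAȲ = 425700.00 mm³.
X̄ = 279070.00/6600.00 = 42.28 mm; Ȳ = 425700.00/6600.00 = 64.50 mm.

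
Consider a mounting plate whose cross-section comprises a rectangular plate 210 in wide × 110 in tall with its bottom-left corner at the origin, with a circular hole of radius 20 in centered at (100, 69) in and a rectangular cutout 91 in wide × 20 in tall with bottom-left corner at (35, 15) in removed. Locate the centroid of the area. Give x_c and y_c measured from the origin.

plate: A = 210 × 110 = 23100.00, centroid at (105.00, 55.00).
hole 1: A = −π·20² = -1256.64, centroid at (100.00, 69.00).
hole 2: A = −(91 × 20) = -1820.00, centroid at (80.50, 25.00).
ΣA = 20023.36 in², ΣAx_c = 2153326.29 in³, ΣAy_c = 1138292.04 in³.
x_c = 2153326.29/20023.36 = 107.54 in; y_c = 1138292.04/20023.36 = 56.85 in.

x_c = 107.54 in, y_c = 56.85 in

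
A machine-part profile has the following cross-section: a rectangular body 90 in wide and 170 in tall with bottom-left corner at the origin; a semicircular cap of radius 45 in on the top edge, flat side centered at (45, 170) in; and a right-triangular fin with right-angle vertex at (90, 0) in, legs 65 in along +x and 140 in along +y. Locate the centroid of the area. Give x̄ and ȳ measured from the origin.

rectangular body: A = 90 × 170 = 15300.00, centroid at (45.00, 85.00).
semicircular top: A = ½π·45² = 3180.86, centroid at (45.00, 189.10).
triangular fin: A = ½·65·140 = 4550.00, centroid at (111.67, 46.67).
ΣA = 23030.86 in², ΣAx̄ = 1339722.15 in³, ΣAȳ = 2114329.97 in³.
x̄ = 1339722.15/23030.86 = 58.17 in; ȳ = 2114329.97/23030.86 = 91.80 in.

x̄ = 58.17 in, ȳ = 91.80 in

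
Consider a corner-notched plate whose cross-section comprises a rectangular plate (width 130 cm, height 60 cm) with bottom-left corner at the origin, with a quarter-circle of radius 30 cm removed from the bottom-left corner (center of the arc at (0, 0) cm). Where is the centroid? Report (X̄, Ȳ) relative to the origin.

plate: A = 130 × 60 = 7800.00, centroid at (65.00, 30.00).
removed quarter-circle: A = −¼π·30² = -706.86, centroid at (12.73, 12.73).
ΣA = 7093.14 cm²
ΣAX̄ = (7800.00)(65.00) + (-706.86)(12.73) = 498000.00 cm³
ΣAȲ = (7800.00)(30.00) + (-706.86)(12.73) = 225000.00 cm³
X̄ = 498000.00 / 7093.14 = 70.21 cm
Ȳ = 225000.00 / 7093.14 = 31.72 cm

X̄ = 70.21 cm, Ȳ = 31.72 cm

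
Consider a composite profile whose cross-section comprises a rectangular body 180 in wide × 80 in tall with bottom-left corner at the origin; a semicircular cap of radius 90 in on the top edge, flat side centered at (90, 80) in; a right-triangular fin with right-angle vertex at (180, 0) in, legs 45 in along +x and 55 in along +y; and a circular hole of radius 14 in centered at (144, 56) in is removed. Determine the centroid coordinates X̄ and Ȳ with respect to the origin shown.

rectangular body: A = 180 × 80 = 14400.00, centroid at (90.00, 40.00).
semicircular top: A = ½π·90² = 12723.45, centroid at (90.00, 118.20).
triangular fin: A = ½·45·55 = 1237.50, centroid at (195.00, 18.33).
hole: A = −π·14² = -615.75, centroid at (144.00, 56.00).
ΣA = 27745.20 in²
ΣAX̄ = (14400.00)(90.00) + (12723.45)(90.00) + (1237.50)(195.00) + (-615.75)(144.00) = 2593754.71 in³
ΣAȲ = (14400.00)(40.00) + (12723.45)(118.20) + (1237.50)(18.33) + (-615.75)(56.00) = 2068081.40 in³
X̄ = 2593754.71 / 27745.20 = 93.48 in
Ȳ = 2068081.40 / 27745.20 = 74.54 in

X̄ = 93.48 in, Ȳ = 74.54 in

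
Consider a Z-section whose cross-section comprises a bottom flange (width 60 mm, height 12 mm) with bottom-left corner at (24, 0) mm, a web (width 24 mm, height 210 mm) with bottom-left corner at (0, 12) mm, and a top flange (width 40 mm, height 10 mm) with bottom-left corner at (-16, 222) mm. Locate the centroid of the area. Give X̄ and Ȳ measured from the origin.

X̄ = 16.39 mm, Ȳ = 111.17 mm

bottom flange: A = 60 × 12 = 720.00, centroid at (54.00, 6.00).
web: A = 24 × 210 = 5040.00, centroid at (12.00, 117.00).
top flange: A = 40 × 10 = 400.00, centroid at (4.00, 227.00).
ΣA = 6160.00 mm²
ΣAX̄ = (720.00)(54.00) + (5040.00)(12.00) + (400.00)(4.00) = 100960.00 mm³
ΣAȲ = (720.00)(6.00) + (5040.00)(117.00) + (400.00)(227.00) = 684800.00 mm³
X̄ = 100960.00 / 6160.00 = 16.39 mm
Ȳ = 684800.00 / 6160.00 = 111.17 mm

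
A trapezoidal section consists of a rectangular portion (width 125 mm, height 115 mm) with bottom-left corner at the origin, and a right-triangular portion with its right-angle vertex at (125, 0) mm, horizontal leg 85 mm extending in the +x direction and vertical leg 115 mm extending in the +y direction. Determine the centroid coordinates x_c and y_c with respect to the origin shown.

rectangular portion: A = 125 × 115 = 14375.00, centroid at (62.50, 57.50).
triangular portion: A = ½·85·115 = 4887.50, centroid at (153.33, 38.33).
ΣA = 19262.50 mm²
ΣAx_c = (14375.00)(62.50) + (4887.50)(153.33) = 1647854.17 mm³
ΣAy_c = (14375.00)(57.50) + (4887.50)(38.33) = 1013916.67 mm³
x_c = 1647854.17 / 19262.50 = 85.55 mm
y_c = 1013916.67 / 19262.50 = 52.64 mm

x_c = 85.55 mm, y_c = 52.64 mm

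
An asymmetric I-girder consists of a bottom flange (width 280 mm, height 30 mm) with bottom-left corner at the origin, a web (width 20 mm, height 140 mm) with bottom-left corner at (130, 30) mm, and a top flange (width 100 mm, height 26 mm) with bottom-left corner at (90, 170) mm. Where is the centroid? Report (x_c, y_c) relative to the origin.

x_c = 140.00 mm, y_c = 63.90 mm

bottom flange: A = 280 × 30 = 8400.00, centroid at (140.00, 15.00).
web: A = 20 × 140 = 2800.00, centroid at (140.00, 100.00).
top flange: A = 100 × 26 = 2600.00, centroid at (140.00, 183.00).
ΣA = 13800.00 mm²
ΣAx_c = (8400.00)(140.00) + (2800.00)(140.00) + (2600.00)(140.00) = 1932000.00 mm³
ΣAy_c = (8400.00)(15.00) + (2800.00)(100.00) + (2600.00)(183.00) = 881800.00 mm³
x_c = 1932000.00 / 13800.00 = 140.00 mm
y_c = 881800.00 / 13800.00 = 63.90 mm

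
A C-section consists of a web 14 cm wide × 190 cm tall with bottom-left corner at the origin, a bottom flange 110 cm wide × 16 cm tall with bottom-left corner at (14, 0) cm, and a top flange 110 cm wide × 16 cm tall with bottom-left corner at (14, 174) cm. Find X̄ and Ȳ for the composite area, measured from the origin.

X̄ = 42.31 cm, Ȳ = 95.00 cm

web: A = 14 × 190 = 2660.00, centroid at (7.00, 95.00).
bottom flange: A = 110 × 16 = 1760.00, centroid at (69.00, 8.00).
top flange: A = 110 × 16 = 1760.00, centroid at (69.00, 182.00).
ΣA = 6180.00 cm²
ΣAX̄ = (2660.00)(7.00) + (1760.00)(69.00) + (1760.00)(69.00) = 261500.00 cm³
ΣAȲ = (2660.00)(95.00) + (1760.00)(8.00) + (1760.00)(182.00) = 587100.00 cm³
X̄ = 261500.00 / 6180.00 = 42.31 cm
Ȳ = 587100.00 / 6180.00 = 95.00 cm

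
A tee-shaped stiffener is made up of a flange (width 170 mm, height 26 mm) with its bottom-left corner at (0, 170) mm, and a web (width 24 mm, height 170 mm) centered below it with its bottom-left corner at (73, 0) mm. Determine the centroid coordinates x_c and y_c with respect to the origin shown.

web: A = 24 × 170 = 4080.00, centroid at (85.00, 85.00).
flange: A = 170 × 26 = 4420.00, centroid at (85.00, 183.00).
ΣA = 8500.00 mm², ΣAx_c = 722500.00 mm³, ΣAy_c = 1155660.00 mm³.
x_c = 722500.00/8500.00 = 85.00 mm; y_c = 1155660.00/8500.00 = 135.96 mm.

x_c = 85.00 mm, y_c = 135.96 mm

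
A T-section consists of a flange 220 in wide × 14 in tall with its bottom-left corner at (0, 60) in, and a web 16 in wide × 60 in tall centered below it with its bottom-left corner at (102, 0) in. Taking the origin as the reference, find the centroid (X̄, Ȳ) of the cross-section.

X̄ = 110.00 in, Ȳ = 58.21 in

Part | A | x̄ᵢ | ȳᵢ | A·x̄ᵢ | A·ȳᵢ
web | 960.00 | 110.00 | 30.00 | 105600.00 | 28800.00
flange | 3080.00 | 110.00 | 67.00 | 338800.00 | 206360.00
Σ | 4040.00 |  |  | 444400.00 | 235160.00
X̄ = 444400.00 / 4040.00 = 110.00 in
Ȳ = 235160.00 / 4040.00 = 58.21 in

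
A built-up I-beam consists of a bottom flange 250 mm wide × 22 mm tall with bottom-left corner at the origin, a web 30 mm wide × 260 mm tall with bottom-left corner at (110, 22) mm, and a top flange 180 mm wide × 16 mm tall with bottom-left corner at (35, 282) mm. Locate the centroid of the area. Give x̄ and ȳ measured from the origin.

x̄ = 125.00 mm, ȳ = 128.63 mm

Part | A | x̄ᵢ | ȳᵢ | A·x̄ᵢ | A·ȳᵢ
bottom flange | 5500.00 | 125.00 | 11.00 | 687500.00 | 60500.00
web | 7800.00 | 125.00 | 152.00 | 975000.00 | 1185600.00
top flange | 2880.00 | 125.00 | 290.00 | 360000.00 | 835200.00
Σ | 16180.00 |  |  | 2022500.00 | 2081300.00
x̄ = 2022500.00 / 16180.00 = 125.00 mm
ȳ = 2081300.00 / 16180.00 = 128.63 mm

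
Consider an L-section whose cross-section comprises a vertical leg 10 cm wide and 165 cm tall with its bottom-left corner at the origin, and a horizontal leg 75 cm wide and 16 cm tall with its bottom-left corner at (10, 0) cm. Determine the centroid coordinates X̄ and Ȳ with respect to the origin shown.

X̄ = 22.89 cm, Ȳ = 51.13 cm

Part | A | x̄ᵢ | ȳᵢ | A·x̄ᵢ | A·ȳᵢ
vertical leg | 1650.00 | 5.00 | 82.50 | 8250.00 | 136125.00
horizontal leg | 1200.00 | 47.50 | 8.00 | 57000.00 | 9600.00
Σ | 2850.00 |  |  | 65250.00 | 145725.00
X̄ = 65250.00 / 2850.00 = 22.89 cm
Ȳ = 145725.00 / 2850.00 = 51.13 cm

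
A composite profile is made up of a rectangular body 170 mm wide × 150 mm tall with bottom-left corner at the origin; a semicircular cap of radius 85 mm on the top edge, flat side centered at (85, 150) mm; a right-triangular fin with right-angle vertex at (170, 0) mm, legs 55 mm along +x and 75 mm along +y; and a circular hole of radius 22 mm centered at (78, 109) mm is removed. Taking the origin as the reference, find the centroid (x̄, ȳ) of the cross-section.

x̄ = 90.98 mm, ȳ = 104.57 mm

rectangular body: A = 170 × 150 = 25500.00, centroid at (85.00, 75.00).
semicircular top: A = ½π·85² = 11349.00, centroid at (85.00, 186.08).
triangular fin: A = ½·55·75 = 2062.50, centroid at (188.33, 25.00).
hole: A = −π·22² = -1520.53, centroid at (78.00, 109.00).
ΣA = 37390.97 mm²
ΣAx̄ = (25500.00)(85.00) + (11349.00)(85.00) + (2062.50)(188.33) + (-1520.53)(78.00) = 3402001.39 mm³
ΣAȳ = (25500.00)(75.00) + (11349.00)(186.08) + (2062.50)(25.00) + (-1520.53)(109.00) = 3910091.82 mm³
x̄ = 3402001.39 / 37390.97 = 90.98 mm
ȳ = 3910091.82 / 37390.97 = 104.57 mm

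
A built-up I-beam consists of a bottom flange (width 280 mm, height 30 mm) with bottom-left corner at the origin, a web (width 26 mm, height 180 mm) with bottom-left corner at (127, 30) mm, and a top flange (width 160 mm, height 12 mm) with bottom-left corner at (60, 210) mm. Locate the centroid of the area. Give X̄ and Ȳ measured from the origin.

bottom flange: A = 280 × 30 = 8400.00, centroid at (140.00, 15.00).
web: A = 26 × 180 = 4680.00, centroid at (140.00, 120.00).
top flange: A = 160 × 12 = 1920.00, centroid at (140.00, 216.00).
ΣA = 15000.00 mm²
ΣAX̄ = (8400.00)(140.00) + (4680.00)(140.00) + (1920.00)(140.00) = 2100000.00 mm³
ΣAȲ = (8400.00)(15.00) + (4680.00)(120.00) + (1920.00)(216.00) = 1102320.00 mm³
X̄ = 2100000.00 / 15000.00 = 140.00 mm
Ȳ = 1102320.00 / 15000.00 = 73.49 mm

X̄ = 140.00 mm, Ȳ = 73.49 mm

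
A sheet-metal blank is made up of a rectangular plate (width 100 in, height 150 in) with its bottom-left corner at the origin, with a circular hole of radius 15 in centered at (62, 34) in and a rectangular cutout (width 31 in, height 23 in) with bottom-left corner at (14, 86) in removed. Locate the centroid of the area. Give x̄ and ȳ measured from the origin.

x̄ = 50.45 in, ȳ = 75.95 in

plate: A = 100 × 150 = 15000.00, centroid at (50.00, 75.00).
hole 1: A = −π·15² = -706.86, centroid at (62.00, 34.00).
hole 2: A = −(31 × 23) = -713.00, centroid at (29.50, 97.50).
ΣA = 13580.14 in², ΣAx̄ = 685141.28 in³, ΣAȳ = 1031449.32 in³.
x̄ = 685141.28/13580.14 = 50.45 in; ȳ = 1031449.32/13580.14 = 75.95 in.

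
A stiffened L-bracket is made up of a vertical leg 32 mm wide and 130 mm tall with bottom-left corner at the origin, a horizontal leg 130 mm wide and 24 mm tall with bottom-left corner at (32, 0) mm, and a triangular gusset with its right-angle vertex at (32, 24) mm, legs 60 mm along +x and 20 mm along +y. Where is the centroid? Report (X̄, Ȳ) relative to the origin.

Part | A | x̄ᵢ | ȳᵢ | A·x̄ᵢ | A·ȳᵢ
vertical leg | 4160.00 | 16.00 | 65.00 | 66560.00 | 270400.00
horizontal leg | 3120.00 | 97.00 | 12.00 | 302640.00 | 37440.00
gusset | 600.00 | 52.00 | 30.67 | 31200.00 | 18400.00
Σ | 7880.00 |  |  | 400400.00 | 326240.00
X̄ = 400400.00 / 7880.00 = 50.81 mm
Ȳ = 326240.00 / 7880.00 = 41.40 mm

X̄ = 50.81 mm, Ȳ = 41.40 mm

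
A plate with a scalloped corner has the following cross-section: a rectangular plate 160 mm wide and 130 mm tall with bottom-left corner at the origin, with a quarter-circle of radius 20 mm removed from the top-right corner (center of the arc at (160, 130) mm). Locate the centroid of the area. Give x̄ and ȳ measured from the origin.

x̄ = 78.90 mm, ȳ = 64.13 mm

plate: A = 160 × 130 = 20800.00, centroid at (80.00, 65.00).
removed quarter-circle: A = −¼π·20² = -314.16, centroid at (151.51, 121.51).
ΣA = 20485.84 mm²
ΣAx̄ = (20800.00)(80.00) + (-314.16)(151.51) = 1616401.18 mm³
ΣAȳ = (20800.00)(65.00) + (-314.16)(121.51) = 1313825.96 mm³
x̄ = 1616401.18 / 20485.84 = 78.90 mm
ȳ = 1313825.96 / 20485.84 = 64.13 mm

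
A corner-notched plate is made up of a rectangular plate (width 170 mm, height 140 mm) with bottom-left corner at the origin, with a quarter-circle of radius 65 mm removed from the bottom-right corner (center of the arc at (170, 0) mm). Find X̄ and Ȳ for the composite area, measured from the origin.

plate: A = 170 × 140 = 23800.00, centroid at (85.00, 70.00).
removed quarter-circle: A = −¼π·65² = -3318.31, centroid at (142.41, 27.59).
ΣA = 20481.69 mm², ΣAX̄ = 1550429.44 mm³, ΣAȲ = 1574458.33 mm³.
X̄ = 1550429.44/20481.69 = 75.70 mm; Ȳ = 1574458.33/20481.69 = 76.87 mm.

X̄ = 75.70 mm, Ȳ = 76.87 mm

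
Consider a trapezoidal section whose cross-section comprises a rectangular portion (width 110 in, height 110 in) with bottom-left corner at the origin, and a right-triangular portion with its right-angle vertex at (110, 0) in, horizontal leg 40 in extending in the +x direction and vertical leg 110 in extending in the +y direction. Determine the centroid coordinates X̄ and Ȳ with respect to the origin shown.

X̄ = 65.51 in, Ȳ = 52.18 in

rectangular portion: A = 110 × 110 = 12100.00, centroid at (55.00, 55.00).
triangular portion: A = ½·40·110 = 2200.00, centroid at (123.33, 36.67).
ΣA = 14300.00 in²
ΣAX̄ = (12100.00)(55.00) + (2200.00)(123.33) = 936833.33 in³
ΣAȲ = (12100.00)(55.00) + (2200.00)(36.67) = 746166.67 in³
X̄ = 936833.33 / 14300.00 = 65.51 in
Ȳ = 746166.67 / 14300.00 = 52.18 in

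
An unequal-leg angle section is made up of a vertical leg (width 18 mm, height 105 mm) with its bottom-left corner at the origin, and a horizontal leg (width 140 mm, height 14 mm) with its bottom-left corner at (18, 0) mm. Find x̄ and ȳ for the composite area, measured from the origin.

x̄ = 49.22 mm, ȳ = 29.34 mm

vertical leg: A = 18 × 105 = 1890.00, centroid at (9.00, 52.50).
horizontal leg: A = 140 × 14 = 1960.00, centroid at (88.00, 7.00).
ΣA = 3850.00 mm², ΣAx̄ = 189490.00 mm³, ΣAȳ = 112945.00 mm³.
x̄ = 189490.00/3850.00 = 49.22 mm; ȳ = 112945.00/3850.00 = 29.34 mm.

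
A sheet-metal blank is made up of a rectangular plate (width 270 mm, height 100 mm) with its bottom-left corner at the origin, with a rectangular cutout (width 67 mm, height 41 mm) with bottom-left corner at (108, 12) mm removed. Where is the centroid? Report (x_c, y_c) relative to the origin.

x_c = 134.26 mm, y_c = 51.98 mm

plate: A = 270 × 100 = 27000.00, centroid at (135.00, 50.00).
hole: A = −(67 × 41) = -2747.00, centroid at (141.50, 32.50).
ΣA = 24253.00 mm²
ΣAx_c = (27000.00)(135.00) + (-2747.00)(141.50) = 3256299.50 mm³
ΣAy_c = (27000.00)(50.00) + (-2747.00)(32.50) = 1260722.50 mm³
x_c = 3256299.50 / 24253.00 = 134.26 mm
y_c = 1260722.50 / 24253.00 = 51.98 mm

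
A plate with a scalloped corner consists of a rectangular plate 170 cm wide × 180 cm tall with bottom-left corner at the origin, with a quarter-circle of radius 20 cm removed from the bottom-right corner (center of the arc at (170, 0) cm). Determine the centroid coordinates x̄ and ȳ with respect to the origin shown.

x̄ = 84.21 cm, ȳ = 90.85 cm

plate: A = 170 × 180 = 30600.00, centroid at (85.00, 90.00).
removed quarter-circle: A = −¼π·20² = -314.16, centroid at (161.51, 8.49).
ΣA = 30285.84 cm², ΣAx̄ = 2550259.59 cm³, ΣAȳ = 2751333.33 cm³.
x̄ = 2550259.59/30285.84 = 84.21 cm; ȳ = 2751333.33/30285.84 = 90.85 cm.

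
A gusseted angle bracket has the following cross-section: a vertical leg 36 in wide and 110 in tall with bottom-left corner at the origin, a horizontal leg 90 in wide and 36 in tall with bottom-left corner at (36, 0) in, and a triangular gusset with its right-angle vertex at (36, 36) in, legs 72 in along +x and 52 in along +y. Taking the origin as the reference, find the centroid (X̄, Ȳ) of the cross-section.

vertical leg: A = 36 × 110 = 3960.00, centroid at (18.00, 55.00).
horizontal leg: A = 90 × 36 = 3240.00, centroid at (81.00, 18.00).
gusset: A = ½·72·52 = 1872.00, centroid at (60.00, 53.33).
ΣA = 9072.00 in², ΣAX̄ = 446040.00 in³, ΣAȲ = 375960.00 in³.
X̄ = 446040.00/9072.00 = 49.17 in; Ȳ = 375960.00/9072.00 = 41.44 in.

X̄ = 49.17 in, Ȳ = 41.44 in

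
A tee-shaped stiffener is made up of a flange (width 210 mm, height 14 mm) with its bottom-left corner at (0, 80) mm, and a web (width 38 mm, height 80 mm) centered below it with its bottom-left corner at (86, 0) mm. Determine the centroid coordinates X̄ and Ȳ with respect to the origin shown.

X̄ = 105.00 mm, Ȳ = 63.11 mm

web: A = 38 × 80 = 3040.00, centroid at (105.00, 40.00).
flange: A = 210 × 14 = 2940.00, centroid at (105.00, 87.00).
ΣA = 5980.00 mm², ΣAX̄ = 627900.00 mm³, ΣAȲ = 377380.00 mm³.
X̄ = 627900.00/5980.00 = 105.00 mm; Ȳ = 377380.00/5980.00 = 63.11 mm.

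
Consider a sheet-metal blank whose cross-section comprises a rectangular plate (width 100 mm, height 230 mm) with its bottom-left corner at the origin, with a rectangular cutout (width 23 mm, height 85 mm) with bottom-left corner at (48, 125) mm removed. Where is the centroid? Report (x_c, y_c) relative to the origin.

Part | A | x̄ᵢ | ȳᵢ | A·x̄ᵢ | A·ȳᵢ
plate | 23000.00 | 50.00 | 115.00 | 1150000.00 | 2645000.00
hole | -1955.00 | 59.50 | 167.50 | -116322.50 | -327462.50
Σ | 21045.00 |  |  | 1033677.50 | 2317537.50
x_c = 1033677.50 / 21045.00 = 49.12 mm
y_c = 2317537.50 / 21045.00 = 110.12 mm

x_c = 49.12 mm, y_c = 110.12 mm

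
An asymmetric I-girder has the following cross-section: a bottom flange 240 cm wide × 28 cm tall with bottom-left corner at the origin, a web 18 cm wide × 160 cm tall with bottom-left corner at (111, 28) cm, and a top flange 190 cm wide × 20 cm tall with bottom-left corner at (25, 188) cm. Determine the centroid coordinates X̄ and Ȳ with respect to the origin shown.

X̄ = 120.00 cm, Ȳ = 86.38 cm

bottom flange: A = 240 × 28 = 6720.00, centroid at (120.00, 14.00).
web: A = 18 × 160 = 2880.00, centroid at (120.00, 108.00).
top flange: A = 190 × 20 = 3800.00, centroid at (120.00, 198.00).
ΣA = 13400.00 cm², ΣAX̄ = 1608000.00 cm³, ΣAȲ = 1157520.00 cm³.
X̄ = 1608000.00/13400.00 = 120.00 cm; Ȳ = 1157520.00/13400.00 = 86.38 cm.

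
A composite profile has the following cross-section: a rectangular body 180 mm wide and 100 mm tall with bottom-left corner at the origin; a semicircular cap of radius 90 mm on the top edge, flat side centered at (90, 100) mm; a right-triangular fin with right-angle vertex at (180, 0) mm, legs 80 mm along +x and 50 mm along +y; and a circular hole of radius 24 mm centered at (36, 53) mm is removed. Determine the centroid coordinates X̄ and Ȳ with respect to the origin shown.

X̄ = 100.71 mm, Ȳ = 83.97 mm

Part | A | x̄ᵢ | ȳᵢ | A·x̄ᵢ | A·ȳᵢ
rectangular body | 18000.00 | 90.00 | 50.00 | 1620000.00 | 900000.00
semicircular top | 12723.45 | 90.00 | 138.20 | 1145110.52 | 1758345.02
triangular fin | 2000.00 | 206.67 | 16.67 | 413333.33 | 33333.33
hole | -1809.56 | 36.00 | 53.00 | -65144.07 | -95906.54
Σ | 30913.89 |  |  | 3113299.79 | 2595771.82
X̄ = 3113299.79 / 30913.89 = 100.71 mm
Ȳ = 2595771.82 / 30913.89 = 83.97 mm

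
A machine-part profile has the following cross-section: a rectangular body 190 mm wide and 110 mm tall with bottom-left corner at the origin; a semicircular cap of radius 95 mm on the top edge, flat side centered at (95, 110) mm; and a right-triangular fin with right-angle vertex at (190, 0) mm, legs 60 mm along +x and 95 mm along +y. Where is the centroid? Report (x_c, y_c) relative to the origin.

rectangular body: A = 190 × 110 = 20900.00, centroid at (95.00, 55.00).
semicircular top: A = ½π·95² = 14176.44, centroid at (95.00, 150.32).
triangular fin: A = ½·60·95 = 2850.00, centroid at (210.00, 31.67).
ΣA = 37926.44 mm², ΣAx_c = 3930761.50 mm³, ΣAy_c = 3370741.39 mm³.
x_c = 3930761.50/37926.44 = 103.64 mm; y_c = 3370741.39/37926.44 = 88.88 mm.

x_c = 103.64 mm, y_c = 88.88 mm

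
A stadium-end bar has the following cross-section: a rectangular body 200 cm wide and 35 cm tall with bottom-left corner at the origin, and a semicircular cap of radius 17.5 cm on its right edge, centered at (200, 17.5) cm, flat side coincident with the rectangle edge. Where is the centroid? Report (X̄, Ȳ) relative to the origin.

Part | A | x̄ᵢ | ȳᵢ | A·x̄ᵢ | A·ȳᵢ
rectangular body | 7000.00 | 100.00 | 17.50 | 700000.00 | 122500.00
semicircular end | 481.06 | 207.43 | 17.50 | 99784.19 | 8418.49
Σ | 7481.06 |  |  | 799784.19 | 130918.49
X̄ = 799784.19 / 7481.06 = 106.91 cm
Ȳ = 130918.49 / 7481.06 = 17.50 cm

X̄ = 106.91 cm, Ȳ = 17.50 cm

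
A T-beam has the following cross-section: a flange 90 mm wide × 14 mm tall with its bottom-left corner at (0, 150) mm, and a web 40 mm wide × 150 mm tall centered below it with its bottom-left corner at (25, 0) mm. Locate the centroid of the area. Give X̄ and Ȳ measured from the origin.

web: A = 40 × 150 = 6000.00, centroid at (45.00, 75.00).
flange: A = 90 × 14 = 1260.00, centroid at (45.00, 157.00).
ΣA = 7260.00 mm²
ΣAX̄ = (6000.00)(45.00) + (1260.00)(45.00) = 326700.00 mm³
ΣAȲ = (6000.00)(75.00) + (1260.00)(157.00) = 647820.00 mm³
X̄ = 326700.00 / 7260.00 = 45.00 mm
Ȳ = 647820.00 / 7260.00 = 89.23 mm

X̄ = 45.00 mm, Ȳ = 89.23 mm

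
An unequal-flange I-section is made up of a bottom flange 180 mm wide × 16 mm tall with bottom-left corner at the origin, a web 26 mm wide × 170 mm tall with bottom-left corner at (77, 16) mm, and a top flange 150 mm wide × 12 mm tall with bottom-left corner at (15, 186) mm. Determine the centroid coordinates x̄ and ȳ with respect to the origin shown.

bottom flange: A = 180 × 16 = 2880.00, centroid at (90.00, 8.00).
web: A = 26 × 170 = 4420.00, centroid at (90.00, 101.00).
top flange: A = 150 × 12 = 1800.00, centroid at (90.00, 192.00).
ΣA = 9100.00 mm²
ΣAx̄ = (2880.00)(90.00) + (4420.00)(90.00) + (1800.00)(90.00) = 819000.00 mm³
ΣAȳ = (2880.00)(8.00) + (4420.00)(101.00) + (1800.00)(192.00) = 815060.00 mm³
x̄ = 819000.00 / 9100.00 = 90.00 mm
ȳ = 815060.00 / 9100.00 = 89.57 mm

x̄ = 90.00 mm, ȳ = 89.57 mm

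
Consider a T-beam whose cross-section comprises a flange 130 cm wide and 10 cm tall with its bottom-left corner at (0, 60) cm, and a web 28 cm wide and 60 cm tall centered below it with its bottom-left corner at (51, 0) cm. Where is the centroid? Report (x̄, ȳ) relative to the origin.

x̄ = 65.00 cm, ȳ = 45.27 cm

web: A = 28 × 60 = 1680.00, centroid at (65.00, 30.00).
flange: A = 130 × 10 = 1300.00, centroid at (65.00, 65.00).
ΣA = 2980.00 cm², ΣAx̄ = 193700.00 cm³, ΣAȳ = 134900.00 cm³.
x̄ = 193700.00/2980.00 = 65.00 cm; ȳ = 134900.00/2980.00 = 45.27 cm.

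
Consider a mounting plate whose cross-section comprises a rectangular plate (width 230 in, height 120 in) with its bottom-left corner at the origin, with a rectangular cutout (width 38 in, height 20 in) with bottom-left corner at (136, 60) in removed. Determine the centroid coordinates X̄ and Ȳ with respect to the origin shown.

Part | A | x̄ᵢ | ȳᵢ | A·x̄ᵢ | A·ȳᵢ
plate | 27600.00 | 115.00 | 60.00 | 3174000.00 | 1656000.00
hole | -760.00 | 155.00 | 70.00 | -117800.00 | -53200.00
Σ | 26840.00 |  |  | 3056200.00 | 1602800.00
X̄ = 3056200.00 / 26840.00 = 113.87 in
Ȳ = 1602800.00 / 26840.00 = 59.72 in

X̄ = 113.87 in, Ȳ = 59.72 in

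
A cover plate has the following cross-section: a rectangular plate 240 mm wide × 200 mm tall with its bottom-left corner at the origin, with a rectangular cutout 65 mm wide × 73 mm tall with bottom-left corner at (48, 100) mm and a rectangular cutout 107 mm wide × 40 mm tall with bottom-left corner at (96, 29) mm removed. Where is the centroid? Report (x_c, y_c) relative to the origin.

x_c = 121.57 mm, y_c = 101.16 mm

Part | A | x̄ᵢ | ȳᵢ | A·x̄ᵢ | A·ȳᵢ
plate | 48000.00 | 120.00 | 100.00 | 5760000.00 | 4800000.00
hole 1 | -4745.00 | 80.50 | 136.50 | -381972.50 | -647692.50
hole 2 | -4280.00 | 149.50 | 49.00 | -639860.00 | -209720.00
Σ | 38975.00 |  |  | 4738167.50 | 3942587.50
x_c = 4738167.50 / 38975.00 = 121.57 mm
y_c = 3942587.50 / 38975.00 = 101.16 mm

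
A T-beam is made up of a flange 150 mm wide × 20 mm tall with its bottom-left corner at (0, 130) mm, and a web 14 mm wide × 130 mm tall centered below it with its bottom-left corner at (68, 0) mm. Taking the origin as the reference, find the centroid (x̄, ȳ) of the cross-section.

x̄ = 75.00 mm, ȳ = 111.68 mm

web: A = 14 × 130 = 1820.00, centroid at (75.00, 65.00).
flange: A = 150 × 20 = 3000.00, centroid at (75.00, 140.00).
ΣA = 4820.00 mm², ΣAx̄ = 361500.00 mm³, ΣAȳ = 538300.00 mm³.
x̄ = 361500.00/4820.00 = 75.00 mm; ȳ = 538300.00/4820.00 = 111.68 mm.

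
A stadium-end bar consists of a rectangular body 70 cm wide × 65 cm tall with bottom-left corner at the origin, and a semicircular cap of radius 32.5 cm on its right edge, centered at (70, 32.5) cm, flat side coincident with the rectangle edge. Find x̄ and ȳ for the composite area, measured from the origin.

x̄ = 48.04 cm, ȳ = 32.50 cm

rectangular body: A = 70 × 65 = 4550.00, centroid at (35.00, 32.50).
semicircular end: A = ½π·32.5² = 1659.15, centroid at (83.79, 32.50).
ΣA = 6209.15 cm²
ΣAx̄ = (4550.00)(35.00) + (1659.15)(83.79) = 298276.17 cm³
ΣAȳ = (4550.00)(32.50) + (1659.15)(32.50) = 201797.49 cm³
x̄ = 298276.17 / 6209.15 = 48.04 cm
ȳ = 201797.49 / 6209.15 = 32.50 cm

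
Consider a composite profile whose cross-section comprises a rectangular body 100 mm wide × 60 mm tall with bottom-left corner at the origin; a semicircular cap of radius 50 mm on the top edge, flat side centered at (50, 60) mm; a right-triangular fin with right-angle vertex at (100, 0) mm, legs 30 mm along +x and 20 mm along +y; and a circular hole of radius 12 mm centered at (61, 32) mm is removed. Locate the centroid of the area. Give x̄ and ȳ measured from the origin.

Part | A | x̄ᵢ | ȳᵢ | A·x̄ᵢ | A·ȳᵢ
rectangular body | 6000.00 | 50.00 | 30.00 | 300000.00 | 180000.00
semicircular top | 3926.99 | 50.00 | 81.22 | 196349.54 | 318952.78
triangular fin | 300.00 | 110.00 | 6.67 | 33000.00 | 2000.00
hole | -452.39 | 61.00 | 32.00 | -27595.75 | -14476.46
Σ | 9774.60 |  |  | 501753.79 | 486476.32
x̄ = 501753.79 / 9774.60 = 51.33 mm
ȳ = 486476.32 / 9774.60 = 49.77 mm

x̄ = 51.33 mm, ȳ = 49.77 mm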